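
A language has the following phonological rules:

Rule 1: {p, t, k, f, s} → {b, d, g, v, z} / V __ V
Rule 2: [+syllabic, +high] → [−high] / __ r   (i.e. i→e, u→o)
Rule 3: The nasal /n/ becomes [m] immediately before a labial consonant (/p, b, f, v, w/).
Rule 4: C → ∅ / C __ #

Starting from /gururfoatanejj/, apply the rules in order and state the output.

Rule 1 (intervocalic voicing): /t/ is a voiceless obstruent between vowels /a/ and /a/, so it voices to [d]. /gururfoatanejj/ → gururfoadanejj.
Rule 2 (pre-rhotic lowering): /u/ is a high vowel immediately before /r/, so it lowers to [o]. /u/ is a high vowel immediately before /r/, so it lowers to [o]. /gururfoadanejj/ → gororfoadanejj.
Rule 3 (nasal place assimilation): no segment meets the environment; /gororfoadanejj/ is unchanged.
Rule 4 (final cluster simplification): /j/ is the second consonant of a word-final cluster /jj/, so it deletes. /gororfoadanejj/ → gororfoadanej.

gororfoadanej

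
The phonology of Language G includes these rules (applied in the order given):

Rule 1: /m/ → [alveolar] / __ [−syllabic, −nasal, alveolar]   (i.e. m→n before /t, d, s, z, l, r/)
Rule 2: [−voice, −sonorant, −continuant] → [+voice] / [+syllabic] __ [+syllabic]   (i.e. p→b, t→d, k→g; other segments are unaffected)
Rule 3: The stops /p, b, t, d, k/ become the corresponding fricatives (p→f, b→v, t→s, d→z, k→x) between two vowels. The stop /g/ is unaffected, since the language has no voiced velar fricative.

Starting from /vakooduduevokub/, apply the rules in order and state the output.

Rule 1 (nasal place assimilation): no segment meets the environment; /vakooduduevokub/ is unchanged.
Rule 2 (intervocalic voicing): /k/ is a voiceless stop between vowels /a/ and /o/, so it voices to [g]. /k/ is a voiceless stop between vowels /o/ and /u/, so it voices to [g]. /vakooduduevokub/ → vagooduduevogub.
Rule 3 (intervocalic spirantization): /d/ is a stop between vowels /o/ and /u/, so it spirantizes to the fricative [z]. /d/ is a stop between vowels /u/ and /u/, so it spirantizes to the fricative [z]. /vagooduduevogub/ → vagoozuzuevogub.

vagoozuzuevogub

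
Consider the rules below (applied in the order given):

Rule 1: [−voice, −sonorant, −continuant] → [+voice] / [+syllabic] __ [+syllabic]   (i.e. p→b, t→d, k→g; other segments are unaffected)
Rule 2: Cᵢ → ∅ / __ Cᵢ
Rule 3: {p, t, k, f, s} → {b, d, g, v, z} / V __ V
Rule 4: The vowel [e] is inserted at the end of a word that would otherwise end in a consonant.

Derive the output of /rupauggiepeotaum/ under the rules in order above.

rubaugiebeodaume

Rule 1 (intervocalic voicing): /p/ is a voiceless stop between vowels /u/ and /a/, so it voices to [b]. /p/ is a voiceless stop between vowels /e/ and /e/, so it voices to [b]. /t/ is a voiceless stop between vowels /o/ and /a/, so it voices to [d]. /rupauggiepeotaum/ → rubauggiebeodaum.
Rule 2 (degemination): /gg/ is a geminate; the first /g/ deletes. /rubauggiebeodaum/ → rubaugiebeodaum.
Rule 3 (intervocalic voicing): no segment meets the environment; /rubaugiebeodaum/ is unchanged.
Rule 4 (final e-epenthesis): the form ends in the consonant /m/, so [e] is inserted word-finally. /rubaugiebeodaum/ → rubaugiebeodaume.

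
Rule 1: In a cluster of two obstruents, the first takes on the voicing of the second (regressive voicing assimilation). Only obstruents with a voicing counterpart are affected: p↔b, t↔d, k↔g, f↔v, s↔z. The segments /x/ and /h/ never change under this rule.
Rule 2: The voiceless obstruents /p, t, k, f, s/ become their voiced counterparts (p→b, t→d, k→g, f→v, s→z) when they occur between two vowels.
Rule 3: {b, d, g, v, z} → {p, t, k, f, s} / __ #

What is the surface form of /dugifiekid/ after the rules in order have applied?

Rule 1 (regressive voicing assimilation): no segment meets the environment; /dugifiekid/ is unchanged.
Rule 2 (intervocalic voicing): /f/ is a voiceless obstruent between vowels /i/ and /i/, so it voices to [v]. /k/ is a voiceless obstruent between vowels /e/ and /i/, so it voices to [g]. /dugifiekid/ → dugiviegid.
Rule 3 (final devoicing): /d/ is a voiced obstruent in word-final position, so it devoices to [t]. /dugiviegid/ → dugiviegit.

dugiviegit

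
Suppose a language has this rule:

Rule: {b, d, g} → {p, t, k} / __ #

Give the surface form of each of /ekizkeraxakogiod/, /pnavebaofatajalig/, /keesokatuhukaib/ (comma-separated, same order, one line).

ekizkeraxakogiot, pnavebaofatajalik, keesokatuhukaip

/ekizkeraxakogiod/: /d/ is a voiced stop in word-final position, so it devoices to [t]. → [ekizkeraxakogiot].
/pnavebaofatajalig/: /g/ is a voiced stop in word-final position, so it devoices to [k]. → [pnavebaofatajalik].
/keesokatuhukaib/: /b/ is a voiced stop in word-final position, so it devoices to [p]. → [keesokatuhukaip].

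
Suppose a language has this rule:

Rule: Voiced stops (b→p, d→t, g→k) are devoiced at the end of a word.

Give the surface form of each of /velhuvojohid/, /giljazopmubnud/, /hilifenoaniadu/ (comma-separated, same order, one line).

/velhuvojohid/: /d/ is a voiced stop in word-final position, so it devoices to [t]. → [velhuvojohit].
/giljazopmubnud/: /d/ is a voiced stop in word-final position, so it devoices to [t]. → [giljazopmubnut].
/hilifenoaniadu/: the rule's environment is not met; surfaces unchanged as [hilifenoaniadu].

velhuvojohit, giljazopmubnut, hilifenoaniadu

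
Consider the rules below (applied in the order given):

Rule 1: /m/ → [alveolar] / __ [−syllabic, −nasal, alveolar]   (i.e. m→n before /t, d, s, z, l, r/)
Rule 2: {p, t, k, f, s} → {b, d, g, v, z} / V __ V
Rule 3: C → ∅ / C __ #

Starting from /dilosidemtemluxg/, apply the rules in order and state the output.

Rule 1 (nasal place assimilation): /m/ precedes the alveolar consonant /t/, so it assimilates in place to [n]. /m/ precedes the alveolar consonant /l/, so it assimilates in place to [n]. /dilosidemtemluxg/ → dilosidentenluxg.
Rule 2 (intervocalic voicing): /s/ is a voiceless obstruent between vowels /o/ and /i/, so it voices to [z]. /dilosidentenluxg/ → dilozidentenluxg.
Rule 3 (final cluster simplification): /g/ is the second consonant of a word-final cluster /xg/, so it deletes. /dilozidentenluxg/ → dilozidentenlux.

dilozidentenlux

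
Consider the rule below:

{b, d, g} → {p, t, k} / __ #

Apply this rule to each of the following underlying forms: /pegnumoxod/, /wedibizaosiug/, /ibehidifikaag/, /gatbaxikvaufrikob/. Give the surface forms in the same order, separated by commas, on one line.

pegnumoxot, wedibizaosiuk, ibehidifikaak, gatbaxikvaufrikop

/pegnumoxod/: /d/ is a voiced stop in word-final position, so it devoices to [t]. → [pegnumoxot].
/wedibizaosiug/: /g/ is a voiced stop in word-final position, so it devoices to [k]. → [wedibizaosiuk].
/ibehidifikaag/: /g/ is a voiced stop in word-final position, so it devoices to [k]. → [ibehidifikaak].
/gatbaxikvaufrikob/: /b/ is a voiced stop in word-final position, so it devoices to [p]. → [gatbaxikvaufrikop].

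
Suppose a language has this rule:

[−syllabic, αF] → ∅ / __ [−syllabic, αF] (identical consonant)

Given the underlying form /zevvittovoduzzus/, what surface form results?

/vv/ is a geminate; the first /v/ deletes.
/tt/ is a geminate; the first /t/ deletes.
/zz/ is a geminate; the first /z/ deletes.
The other instances of /z/, /v/, /t/, /d/, /s/ do not occur in the required environment and remain unchanged.
Surface form: [zevitovoduzus].

zevitovoduzus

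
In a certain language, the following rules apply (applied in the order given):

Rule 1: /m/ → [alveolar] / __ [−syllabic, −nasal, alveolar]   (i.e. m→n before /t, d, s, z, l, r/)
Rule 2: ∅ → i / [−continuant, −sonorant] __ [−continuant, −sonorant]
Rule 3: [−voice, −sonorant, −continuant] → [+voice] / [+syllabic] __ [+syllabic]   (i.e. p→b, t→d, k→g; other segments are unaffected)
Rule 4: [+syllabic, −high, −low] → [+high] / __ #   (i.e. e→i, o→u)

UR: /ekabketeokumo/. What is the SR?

egabigedeogumu

Rule 1 (nasal place assimilation): no segment meets the environment; /ekabketeokumo/ is unchanged.
Rule 2 (stop-cluster i-epenthesis): /b/ and /k/ form a stop–stop cluster, so [i] is inserted between them. /ekabketeokumo/ → ekabiketeokumo.
Rule 3 (intervocalic voicing): /k/ is a voiceless stop between vowels /e/ and /a/, so it voices to [g]. /k/ is a voiceless stop between vowels /i/ and /e/, so it voices to [g]. /t/ is a voiceless stop between vowels /e/ and /e/, so it voices to [d]. /k/ is a voiceless stop between vowels /o/ and /u/, so it voices to [g]. /ekabiketeokumo/ → egabigedeogumo.
Rule 4 (final vowel raising): /o/ is a mid vowel in word-final position, so it raises to [u]. /egabigedeogumo/ → egabigedeogumu.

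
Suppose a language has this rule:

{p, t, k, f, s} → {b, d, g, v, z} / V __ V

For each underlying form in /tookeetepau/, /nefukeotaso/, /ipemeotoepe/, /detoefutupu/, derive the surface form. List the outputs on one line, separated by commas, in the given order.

toogeedebau, nevugeodazo, ibemeodoebe, dedoevudubu

/tookeetepau/: /k/ is a voiceless obstruent between vowels /o/ and /e/, so it voices to [g]. /t/ is a voiceless obstruent between vowels /e/ and /e/, so it voices to [d]. /p/ is a voiceless obstruent between vowels /e/ and /a/, so it voices to [b]. → [toogeedebau].
/nefukeotaso/: /f/ is a voiceless obstruent between vowels /e/ and /u/, so it voices to [v]. /k/ is a voiceless obstruent between vowels /u/ and /e/, so it voices to [g]. /t/ is a voiceless obstruent between vowels /o/ and /a/, so it voices to [d]. /s/ is a voiceless obstruent between vowels /a/ and /o/, so it voices to [z]. → [nevugeodazo].
/ipemeotoepe/: /p/ is a voiceless obstruent between vowels /i/ and /e/, so it voices to [b]. /t/ is a voiceless obstruent between vowels /o/ and /o/, so it voices to [d]. /p/ is a voiceless obstruent between vowels /e/ and /e/, so it voices to [b]. → [ibemeodoebe].
/detoefutupu/: /t/ is a voiceless obstruent between vowels /e/ and /o/, so it voices to [d]. /f/ is a voiceless obstruent between vowels /e/ and /u/, so it voices to [v]. /t/ is a voiceless obstruent between vowels /u/ and /u/, so it voices to [d]. /p/ is a voiceless obstruent between vowels /u/ and /u/, so it voices to [b]. → [dedoevudubu].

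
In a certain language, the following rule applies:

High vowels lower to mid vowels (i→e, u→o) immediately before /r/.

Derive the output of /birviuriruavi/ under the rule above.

Scanning /birviuriruavi/: /i/ is a high vowel immediately before /r/, so it lowers to [e]; /i/ at position 5 is not in the conditioning environment; /u/ is a high vowel immediately before /r/, so it lowers to [o]; /i/ is a high vowel immediately before /r/, so it lowers to [e]; /u/ at position 10 is not in the conditioning environment; /i/ at position 13 is not in the conditioning environment.
Result: [bervioreruavi].

bervioreruavi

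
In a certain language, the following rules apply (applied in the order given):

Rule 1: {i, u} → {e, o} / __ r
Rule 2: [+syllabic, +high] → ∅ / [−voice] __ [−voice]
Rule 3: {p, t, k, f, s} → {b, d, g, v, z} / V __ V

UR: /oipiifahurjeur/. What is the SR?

Rule 1 (pre-rhotic lowering): /u/ is a high vowel immediately before /r/, so it lowers to [o]. /u/ is a high vowel immediately before /r/, so it lowers to [o]. /oipiifahurjeur/ → oipiifahorjeor.
Rule 2 (high vowel syncope): no segment meets the environment; /oipiifahorjeor/ is unchanged.
Rule 3 (intervocalic voicing): /p/ is a voiceless obstruent between vowels /i/ and /i/, so it voices to [b]. /f/ is a voiceless obstruent between vowels /i/ and /a/, so it voices to [v]. /oipiifahorjeor/ → oibiivahorjeor.

oibiivahorjeor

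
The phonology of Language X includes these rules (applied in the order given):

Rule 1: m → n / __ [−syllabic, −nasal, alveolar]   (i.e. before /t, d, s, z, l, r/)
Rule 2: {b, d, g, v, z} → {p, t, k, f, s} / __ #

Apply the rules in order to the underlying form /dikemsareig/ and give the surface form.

Rule 1 (nasal place assimilation): /m/ precedes the alveolar consonant /s/, so it assimilates in place to [n]. /dikemsareig/ → dikensareig.
Rule 2 (final devoicing): /g/ is a voiced obstruent in word-final position, so it devoices to [k]. /dikensareig/ → dikensareik.

dikensareik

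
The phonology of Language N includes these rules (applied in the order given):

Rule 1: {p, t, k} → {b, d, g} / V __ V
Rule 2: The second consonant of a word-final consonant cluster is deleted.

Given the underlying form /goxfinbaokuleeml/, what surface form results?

Rule 1 (intervocalic voicing): /k/ is a voiceless stop between vowels /o/ and /u/, so it voices to [g]. /goxfinbaokuleeml/ → goxfinbaoguleeml.
Rule 2 (final cluster simplification): /l/ is the second consonant of a word-final cluster /ml/, so it deletes. /goxfinbaoguleeml/ → goxfinbaoguleem.

goxfinbaoguleem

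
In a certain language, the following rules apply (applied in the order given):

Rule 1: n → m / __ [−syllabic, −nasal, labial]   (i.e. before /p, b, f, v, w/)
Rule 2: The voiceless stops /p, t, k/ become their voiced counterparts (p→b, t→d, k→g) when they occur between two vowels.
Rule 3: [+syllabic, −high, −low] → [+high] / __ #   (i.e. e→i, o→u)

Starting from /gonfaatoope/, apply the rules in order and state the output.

gomfaadoobi

Rule 1 (nasal place assimilation): /n/ precedes the labial consonant /f/, so it assimilates in place to [m]. /gonfaatoope/ → gomfaatoope.
Rule 2 (intervocalic voicing): /t/ is a voiceless stop between vowels /a/ and /o/, so it voices to [d]. /p/ is a voiceless stop between vowels /o/ and /e/, so it voices to [b]. /gomfaatoope/ → gomfaadoobe.
Rule 3 (final vowel raising): /e/ is a mid vowel in word-final position, so it raises to [i]. /gomfaadoobe/ → gomfaadoobi.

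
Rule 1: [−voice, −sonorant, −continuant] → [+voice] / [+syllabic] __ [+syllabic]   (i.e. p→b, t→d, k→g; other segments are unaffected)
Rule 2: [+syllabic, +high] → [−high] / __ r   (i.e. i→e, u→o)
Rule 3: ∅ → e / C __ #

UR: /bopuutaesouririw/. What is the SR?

bobuudaesooreriwe

Rule 1 (intervocalic voicing): /p/ is a voiceless stop between vowels /o/ and /u/, so it voices to [b]. /t/ is a voiceless stop between vowels /u/ and /a/, so it voices to [d]. /bopuutaesouririw/ → bobuudaesouririw.
Rule 2 (pre-rhotic lowering): /u/ is a high vowel immediately before /r/, so it lowers to [o]. /i/ is a high vowel immediately before /r/, so it lowers to [e]. /bobuudaesouririw/ → bobuudaesooreriw.
Rule 3 (final e-epenthesis): the form ends in the consonant /w/, so [e] is inserted word-finally. /bobuudaesooreriw/ → bobuudaesooreriwe.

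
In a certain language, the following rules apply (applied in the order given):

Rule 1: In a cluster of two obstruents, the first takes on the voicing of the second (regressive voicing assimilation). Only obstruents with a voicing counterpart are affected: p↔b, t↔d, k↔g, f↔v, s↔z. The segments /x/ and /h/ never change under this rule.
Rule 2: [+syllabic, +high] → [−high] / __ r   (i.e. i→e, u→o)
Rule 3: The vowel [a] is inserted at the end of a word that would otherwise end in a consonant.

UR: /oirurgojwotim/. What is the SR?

oerorgojwotima

Rule 1 (regressive voicing assimilation): no segment meets the environment; /oirurgojwotim/ is unchanged.
Rule 2 (pre-rhotic lowering): /i/ is a high vowel immediately before /r/, so it lowers to [e]. /u/ is a high vowel immediately before /r/, so it lowers to [o]. /oirurgojwotim/ → oerorgojwotim.
Rule 3 (final a-epenthesis): the form ends in the consonant /m/, so [a] is inserted word-finally. /oerorgojwotim/ → oerorgojwotima.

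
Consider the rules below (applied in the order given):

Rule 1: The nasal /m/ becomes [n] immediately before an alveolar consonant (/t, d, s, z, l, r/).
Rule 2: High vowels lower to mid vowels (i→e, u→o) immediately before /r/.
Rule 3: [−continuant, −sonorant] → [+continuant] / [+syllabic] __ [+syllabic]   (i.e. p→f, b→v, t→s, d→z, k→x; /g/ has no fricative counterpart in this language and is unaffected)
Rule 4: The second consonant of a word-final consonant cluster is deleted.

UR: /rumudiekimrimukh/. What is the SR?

rumuziexinrimuk

Rule 1 (nasal place assimilation): /m/ precedes the alveolar consonant /r/, so it assimilates in place to [n]. /rumudiekimrimukh/ → rumudiekinrimukh.
Rule 2 (pre-rhotic lowering): no segment meets the environment; /rumudiekinrimukh/ is unchanged.
Rule 3 (intervocalic spirantization): /d/ is a stop between vowels /u/ and /i/, so it spirantizes to the fricative [z]. /k/ is a stop between vowels /e/ and /i/, so it spirantizes to the fricative [x]. /rumudiekinrimukh/ → rumuziexinrimukh.
Rule 4 (final cluster simplification): /h/ is the second consonant of a word-final cluster /kh/, so it deletes. /rumuziexinrimukh/ → rumuziexinrimuk.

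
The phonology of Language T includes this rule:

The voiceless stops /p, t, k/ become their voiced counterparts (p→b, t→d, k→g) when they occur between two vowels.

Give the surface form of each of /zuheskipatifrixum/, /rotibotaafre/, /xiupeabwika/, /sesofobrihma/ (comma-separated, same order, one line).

zuheskibadifrixum, rodibodaafre, xiubeabwiga, sesofobrihma

/zuheskipatifrixum/: /p/ is a voiceless stop between vowels /i/ and /a/, so it voices to [b]. /t/ is a voiceless stop between vowels /a/ and /i/, so it voices to [d]. → [zuheskibadifrixum].
/rotibotaafre/: /t/ is a voiceless stop between vowels /o/ and /i/, so it voices to [d]. /t/ is a voiceless stop between vowels /o/ and /a/, so it voices to [d]. → [rodibodaafre].
/xiupeabwika/: /p/ is a voiceless stop between vowels /u/ and /e/, so it voices to [b]. /k/ is a voiceless stop between vowels /i/ and /a/, so it voices to [g]. → [xiubeabwiga].
/sesofobrihma/: the rule's environment is not met; surfaces unchanged as [sesofobrihma].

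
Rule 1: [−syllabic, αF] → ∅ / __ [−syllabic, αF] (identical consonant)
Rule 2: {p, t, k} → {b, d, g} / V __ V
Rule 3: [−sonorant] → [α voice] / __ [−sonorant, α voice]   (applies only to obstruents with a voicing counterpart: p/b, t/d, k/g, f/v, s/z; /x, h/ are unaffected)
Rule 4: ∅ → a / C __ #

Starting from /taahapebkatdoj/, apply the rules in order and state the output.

Rule 1 (degemination): no segment meets the environment; /taahapebkatdoj/ is unchanged.
Rule 2 (intervocalic voicing): /p/ is a voiceless stop between vowels /a/ and /e/, so it voices to [b]. /taahapebkatdoj/ → taahabebkatdoj.
Rule 3 (regressive voicing assimilation): /b/ precedes the voiceless obstruent /k/, so it devoices to [p] by assimilation. /t/ precedes the voiced obstruent /d/, so it voices to [d] by assimilation. /taahabebkatdoj/ → taahabepkaddoj.
Rule 4 (final a-epenthesis): the form ends in the consonant /j/, so [a] is inserted word-finally. /taahabepkaddoj/ → taahabepkaddoja.

taahabepkaddoja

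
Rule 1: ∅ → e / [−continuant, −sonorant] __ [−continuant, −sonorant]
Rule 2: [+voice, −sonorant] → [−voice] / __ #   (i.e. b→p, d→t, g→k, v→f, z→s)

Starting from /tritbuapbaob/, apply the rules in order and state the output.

Rule 1 (stop-cluster e-epenthesis): /t/ and /b/ form a stop–stop cluster, so [e] is inserted between them. /p/ and /b/ form a stop–stop cluster, so [e] is inserted between them. /tritbuapbaob/ → tritebuapebaob.
Rule 2 (final devoicing): /b/ is a voiced obstruent in word-final position, so it devoices to [p]. /tritebuapebaob/ → tritebuapebaop.

tritebuapebaop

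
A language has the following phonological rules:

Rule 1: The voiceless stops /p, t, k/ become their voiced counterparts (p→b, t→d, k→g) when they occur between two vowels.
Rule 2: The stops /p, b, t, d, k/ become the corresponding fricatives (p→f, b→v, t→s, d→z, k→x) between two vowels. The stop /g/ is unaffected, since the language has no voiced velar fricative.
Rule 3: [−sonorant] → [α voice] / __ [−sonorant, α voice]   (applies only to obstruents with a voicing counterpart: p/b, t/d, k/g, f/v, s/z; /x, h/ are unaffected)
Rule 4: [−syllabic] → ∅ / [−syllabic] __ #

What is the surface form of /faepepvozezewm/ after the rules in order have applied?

faevebvozezew

Rule 1 (intervocalic voicing): /p/ is a voiceless stop between vowels /e/ and /e/, so it voices to [b]. /faepepvozezewm/ → faebepvozezewm.
Rule 2 (intervocalic spirantization): /b/ is a stop between vowels /e/ and /e/, so it spirantizes to the fricative [v]. /faebepvozezewm/ → faevepvozezewm.
Rule 3 (regressive voicing assimilation): /p/ precedes the voiced obstruent /v/, so it voices to [b] by assimilation. /faevepvozezewm/ → faevebvozezewm.
Rule 4 (final cluster simplification): /m/ is the second consonant of a word-final cluster /wm/, so it deletes. /faevebvozezewm/ → faevebvozezew.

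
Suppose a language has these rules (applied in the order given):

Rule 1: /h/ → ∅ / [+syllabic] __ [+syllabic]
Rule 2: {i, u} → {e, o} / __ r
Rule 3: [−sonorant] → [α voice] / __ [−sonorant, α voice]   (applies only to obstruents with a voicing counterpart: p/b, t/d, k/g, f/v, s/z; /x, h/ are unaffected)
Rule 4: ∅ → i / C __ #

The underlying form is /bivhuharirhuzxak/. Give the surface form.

bifhuarerhusxaki

Rule 1 (intervocalic h-deletion): /h/ occurs between vowels /u/ and /a/, so it deletes. /bivhuharirhuzxak/ → bivhuarirhuzxak.
Rule 2 (pre-rhotic lowering): /i/ is a high vowel immediately before /r/, so it lowers to [e]. /bivhuarirhuzxak/ → bivhuarerhuzxak.
Rule 3 (regressive voicing assimilation): /v/ precedes the voiceless obstruent /h/, so it devoices to [f] by assimilation. /z/ precedes the voiceless obstruent /x/, so it devoices to [s] by assimilation. /bivhuarerhuzxak/ → bifhuarerhusxak.
Rule 4 (final i-epenthesis): the form ends in the consonant /k/, so [i] is inserted word-finally. /bifhuarerhusxak/ → bifhuarerhusxaki.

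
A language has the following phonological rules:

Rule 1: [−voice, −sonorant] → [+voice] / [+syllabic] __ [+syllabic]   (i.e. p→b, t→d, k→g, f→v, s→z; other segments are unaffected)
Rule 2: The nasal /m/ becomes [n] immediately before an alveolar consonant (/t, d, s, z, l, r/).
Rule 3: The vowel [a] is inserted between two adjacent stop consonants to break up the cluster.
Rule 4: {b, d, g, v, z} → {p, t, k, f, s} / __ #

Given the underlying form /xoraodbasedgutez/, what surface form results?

xoraodabazedagudes

Rule 1 (intervocalic voicing): /s/ is a voiceless obstruent between vowels /a/ and /e/, so it voices to [z]. /t/ is a voiceless obstruent between vowels /u/ and /e/, so it voices to [d]. /xoraodbasedgutez/ → xoraodbazedgudez.
Rule 2 (nasal place assimilation): no segment meets the environment; /xoraodbazedgudez/ is unchanged.
Rule 3 (stop-cluster a-epenthesis): /d/ and /b/ form a stop–stop cluster, so [a] is inserted between them. /d/ and /g/ form a stop–stop cluster, so [a] is inserted between them. /xoraodbazedgudez/ → xoraodabazedagudez.
Rule 4 (final devoicing): /z/ is a voiced obstruent in word-final position, so it devoices to [s]. /xoraodabazedagudez/ → xoraodabazedagudes.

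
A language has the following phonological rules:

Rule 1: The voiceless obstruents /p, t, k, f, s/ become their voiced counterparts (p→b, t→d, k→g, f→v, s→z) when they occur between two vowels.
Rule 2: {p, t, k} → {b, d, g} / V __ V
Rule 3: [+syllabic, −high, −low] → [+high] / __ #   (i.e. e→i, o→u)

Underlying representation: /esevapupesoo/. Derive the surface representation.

ezevabubezou

Rule 1 (intervocalic voicing): /s/ is a voiceless obstruent between vowels /e/ and /e/, so it voices to [z]. /p/ is a voiceless obstruent between vowels /a/ and /u/, so it voices to [b]. /p/ is a voiceless obstruent between vowels /u/ and /e/, so it voices to [b]. /s/ is a voiceless obstruent between vowels /e/ and /o/, so it voices to [z]. /esevapupesoo/ → ezevabubezoo.
Rule 2 (intervocalic voicing): no segment meets the environment; /ezevabubezoo/ is unchanged.
Rule 3 (final vowel raising): /o/ is a mid vowel in word-final position, so it raises to [u]. /ezevabubezoo/ → ezevabubezou.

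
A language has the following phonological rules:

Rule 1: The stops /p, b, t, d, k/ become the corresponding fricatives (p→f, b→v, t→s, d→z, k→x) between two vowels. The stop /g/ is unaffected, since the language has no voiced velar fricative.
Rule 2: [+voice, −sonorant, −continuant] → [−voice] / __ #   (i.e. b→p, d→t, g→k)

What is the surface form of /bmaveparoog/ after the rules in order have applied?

bmavefarook

Rule 1 (intervocalic spirantization): /p/ is a stop between vowels /e/ and /a/, so it spirantizes to the fricative [f]. /bmaveparoog/ → bmavefaroog.
Rule 2 (final devoicing): /g/ is a voiced stop in word-final position, so it devoices to [k]. /bmavefaroog/ → bmavefarook.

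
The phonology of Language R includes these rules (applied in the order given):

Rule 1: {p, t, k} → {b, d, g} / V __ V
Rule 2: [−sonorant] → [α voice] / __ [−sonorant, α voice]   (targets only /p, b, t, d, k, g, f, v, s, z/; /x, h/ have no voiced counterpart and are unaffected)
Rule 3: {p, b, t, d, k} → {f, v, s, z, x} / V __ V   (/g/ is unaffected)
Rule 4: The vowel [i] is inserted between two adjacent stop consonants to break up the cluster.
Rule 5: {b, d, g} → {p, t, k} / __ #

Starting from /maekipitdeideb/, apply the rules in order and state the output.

Rule 1 (intervocalic voicing): /k/ is a voiceless stop between vowels /e/ and /i/, so it voices to [g]. /p/ is a voiceless stop between vowels /i/ and /i/, so it voices to [b]. /maekipitdeideb/ → maegibitdeideb.
Rule 2 (regressive voicing assimilation): /t/ precedes the voiced obstruent /d/, so it voices to [d] by assimilation. /maegibitdeideb/ → maegibiddeideb.
Rule 3 (intervocalic spirantization): /b/ is a stop between vowels /i/ and /i/, so it spirantizes to the fricative [v]. /d/ is a stop between vowels /i/ and /e/, so it spirantizes to the fricative [z]. /maegibiddeideb/ → maegividdeizeb.
Rule 4 (stop-cluster i-epenthesis): /d/ and /d/ form a stop–stop cluster, so [i] is inserted between them. /maegividdeizeb/ → maegividideizeb.
Rule 5 (final devoicing): /b/ is a voiced stop in word-final position, so it devoices to [p]. /maegividideizeb/ → maegividideizep.

maegividideizep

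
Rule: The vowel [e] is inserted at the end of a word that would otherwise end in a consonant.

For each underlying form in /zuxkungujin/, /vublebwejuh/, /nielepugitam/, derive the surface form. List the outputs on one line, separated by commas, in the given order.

/zuxkungujin/: the form ends in the consonant /n/, so [e] is inserted word-finally. → [zuxkungujine].
/vublebwejuh/: the form ends in the consonant /h/, so [e] is inserted word-finally. → [vublebwejuhe].
/nielepugitam/: the form ends in the consonant /m/, so [e] is inserted word-finally. → [nielepugitame].

zuxkungujine, vublebwejuhe, nielepugitame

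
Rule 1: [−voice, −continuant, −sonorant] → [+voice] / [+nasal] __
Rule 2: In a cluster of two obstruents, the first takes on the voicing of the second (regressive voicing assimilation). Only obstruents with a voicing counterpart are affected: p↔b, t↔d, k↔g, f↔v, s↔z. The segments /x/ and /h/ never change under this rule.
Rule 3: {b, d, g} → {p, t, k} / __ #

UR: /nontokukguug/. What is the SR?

Rule 1 (post-nasal voicing): /t/ is a voiceless stop immediately after the nasal /n/, so it voices to [d]. /nontokukguug/ → nondokukguug.
Rule 2 (regressive voicing assimilation): /k/ precedes the voiced obstruent /g/, so it voices to [g] by assimilation. /nondokukguug/ → nondokugguug.
Rule 3 (final devoicing): /g/ is a voiced stop in word-final position, so it devoices to [k]. /nondokugguug/ → nondokugguuk.

nondokugguuk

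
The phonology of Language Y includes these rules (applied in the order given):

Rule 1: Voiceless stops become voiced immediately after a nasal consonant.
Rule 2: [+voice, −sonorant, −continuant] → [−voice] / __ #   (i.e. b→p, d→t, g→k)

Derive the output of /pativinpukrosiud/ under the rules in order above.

Rule 1 (post-nasal voicing): /p/ is a voiceless stop immediately after the nasal /n/, so it voices to [b]. /pativinpukrosiud/ → pativinbukrosiud.
Rule 2 (final devoicing): /d/ is a voiced stop in word-final position, so it devoices to [t]. /pativinbukrosiud/ → pativinbukrosiut.

pativinbukrosiut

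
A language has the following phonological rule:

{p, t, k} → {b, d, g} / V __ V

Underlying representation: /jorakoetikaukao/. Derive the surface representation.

/k/ is a voiceless stop between vowels /a/ and /o/, so it voices to [g].
/t/ is a voiceless stop between vowels /e/ and /i/, so it voices to [d].
/k/ is a voiceless stop between vowels /i/ and /a/, so it voices to [g].
/k/ is a voiceless stop between vowels /u/ and /a/, so it voices to [g].
Surface form: [joragoedigaugao].

joragoedigaugao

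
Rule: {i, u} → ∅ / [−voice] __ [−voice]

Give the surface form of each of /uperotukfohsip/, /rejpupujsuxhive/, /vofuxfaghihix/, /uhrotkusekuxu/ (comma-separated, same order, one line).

/uperotukfohsip/: /u/ is a high vowel flanked by voiceless consonants /t/ and /k/, so it deletes. /i/ is a high vowel flanked by voiceless consonants /s/ and /p/, so it deletes. → [uperotkfohsp].
/rejpupujsuxhive/: /u/ is a high vowel flanked by voiceless consonants /p/ and /p/, so it deletes. /u/ is a high vowel flanked by voiceless consonants /s/ and /x/, so it deletes. → [rejppujsxhive].
/vofuxfaghihix/: /u/ is a high vowel flanked by voiceless consonants /f/ and /x/, so it deletes. /i/ is a high vowel flanked by voiceless consonants /h/ and /h/, so it deletes. /i/ is a high vowel flanked by voiceless consonants /h/ and /x/, so it deletes. → [vofxfaghhx].
/uhrotkusekuxu/: /u/ is a high vowel flanked by voiceless consonants /k/ and /s/, so it deletes. /u/ is a high vowel flanked by voiceless consonants /k/ and /x/, so it deletes. → [uhrotksekxu].

uperotkfohsp, rejppujsxhive, vofxfaghhx, uhrotksekxu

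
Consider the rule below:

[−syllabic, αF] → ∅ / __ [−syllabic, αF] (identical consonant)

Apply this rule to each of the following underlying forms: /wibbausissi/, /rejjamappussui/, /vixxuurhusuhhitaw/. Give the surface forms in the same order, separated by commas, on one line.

/wibbausissi/: /bb/ is a geminate; the first /b/ deletes. /ss/ is a geminate; the first /s/ deletes. → [wibausisi].
/rejjamappussui/: /jj/ is a geminate; the first /j/ deletes. /pp/ is a geminate; the first /p/ deletes. /ss/ is a geminate; the first /s/ deletes. → [rejamapusui].
/vixxuurhusuhhitaw/: /xx/ is a geminate; the first /x/ deletes. /hh/ is a geminate; the first /h/ deletes. → [vixuurhusuhitaw].

wibausisi, rejamapusui, vixuurhusuhitaw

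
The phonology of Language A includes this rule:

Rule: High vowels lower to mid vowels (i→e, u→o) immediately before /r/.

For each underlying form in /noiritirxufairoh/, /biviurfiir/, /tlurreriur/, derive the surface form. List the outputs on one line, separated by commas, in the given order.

noeriterxufaeroh, biviorfier, tlorrerior

/noiritirxufairoh/: /i/ is a high vowel immediately before /r/, so it lowers to [e]. /i/ is a high vowel immediately before /r/, so it lowers to [e]. /i/ is a high vowel immediately before /r/, so it lowers to [e]. → [noeriterxufaeroh].
/biviurfiir/: /u/ is a high vowel immediately before /r/, so it lowers to [o]. /i/ is a high vowel immediately before /r/, so it lowers to [e]. → [biviorfier].
/tlurreriur/: /u/ is a high vowel immediately before /r/, so it lowers to [o]. /u/ is a high vowel immediately before /r/, so it lowers to [o]. → [tlorrerior].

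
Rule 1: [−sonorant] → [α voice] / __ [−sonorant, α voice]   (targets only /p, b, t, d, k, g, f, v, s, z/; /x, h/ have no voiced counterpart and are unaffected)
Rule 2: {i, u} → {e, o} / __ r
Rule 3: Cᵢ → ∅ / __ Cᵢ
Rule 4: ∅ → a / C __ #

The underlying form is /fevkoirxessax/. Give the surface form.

Rule 1 (regressive voicing assimilation): /v/ precedes the voiceless obstruent /k/, so it devoices to [f] by assimilation. /fevkoirxessax/ → fefkoirxessax.
Rule 2 (pre-rhotic lowering): /i/ is a high vowel immediately before /r/, so it lowers to [e]. /fefkoirxessax/ → fefkoerxessax.
Rule 3 (degemination): /ss/ is a geminate; the first /s/ deletes. /fefkoerxessax/ → fefkoerxesax.
Rule 4 (final a-epenthesis): the form ends in the consonant /x/, so [a] is inserted word-finally. /fefkoerxesax/ → fefkoerxesaxa.

fefkoerxesaxa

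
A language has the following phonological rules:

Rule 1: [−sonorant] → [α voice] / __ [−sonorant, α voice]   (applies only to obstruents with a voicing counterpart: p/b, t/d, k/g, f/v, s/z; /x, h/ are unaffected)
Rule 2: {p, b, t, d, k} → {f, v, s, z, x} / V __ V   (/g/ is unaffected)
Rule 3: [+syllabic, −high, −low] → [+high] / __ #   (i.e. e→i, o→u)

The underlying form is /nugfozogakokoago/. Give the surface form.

nukfozogaxoxoagu

Rule 1 (regressive voicing assimilation): /g/ precedes the voiceless obstruent /f/, so it devoices to [k] by assimilation. /nugfozogakokoago/ → nukfozogakokoago.
Rule 2 (intervocalic spirantization): /k/ is a stop between vowels /a/ and /o/, so it spirantizes to the fricative [x]. /k/ is a stop between vowels /o/ and /o/, so it spirantizes to the fricative [x]. /nukfozogakokoago/ → nukfozogaxoxoago.
Rule 3 (final vowel raising): /o/ is a mid vowel in word-final position, so it raises to [u]. /nukfozogaxoxoago/ → nukfozogaxoxoagu.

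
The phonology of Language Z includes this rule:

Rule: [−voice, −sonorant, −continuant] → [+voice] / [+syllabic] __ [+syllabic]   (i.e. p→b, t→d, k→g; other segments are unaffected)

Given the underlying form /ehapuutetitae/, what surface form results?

ehabuudedidae

/p/ is a voiceless stop between vowels /a/ and /u/, so it voices to [b].
/t/ is a voiceless stop between vowels /u/ and /e/, so it voices to [d].
/t/ is a voiceless stop between vowels /e/ and /i/, so it voices to [d].
/t/ is a voiceless stop between vowels /i/ and /a/, so it voices to [d].
Surface form: [ehabuudedidae].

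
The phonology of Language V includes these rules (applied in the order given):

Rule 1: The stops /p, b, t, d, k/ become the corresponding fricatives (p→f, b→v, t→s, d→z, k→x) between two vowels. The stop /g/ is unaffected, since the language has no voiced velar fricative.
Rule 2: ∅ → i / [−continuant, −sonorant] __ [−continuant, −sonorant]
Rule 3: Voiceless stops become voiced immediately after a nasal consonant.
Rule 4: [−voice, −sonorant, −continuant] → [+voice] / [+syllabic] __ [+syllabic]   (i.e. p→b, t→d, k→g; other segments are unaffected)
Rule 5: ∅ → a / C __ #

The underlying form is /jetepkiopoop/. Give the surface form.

jesebigiofoopa

Rule 1 (intervocalic spirantization): /t/ is a stop between vowels /e/ and /e/, so it spirantizes to the fricative [s]. /p/ is a stop between vowels /o/ and /o/, so it spirantizes to the fricative [f]. /jetepkiopoop/ → jesepkiofoop.
Rule 2 (stop-cluster i-epenthesis): /p/ and /k/ form a stop–stop cluster, so [i] is inserted between them. /jesepkiofoop/ → jesepikiofoop.
Rule 3 (post-nasal voicing): no segment meets the environment; /jesepikiofoop/ is unchanged.
Rule 4 (intervocalic voicing): /p/ is a voiceless stop between vowels /e/ and /i/, so it voices to [b]. /k/ is a voiceless stop between vowels /i/ and /i/, so it voices to [g]. /jesepikiofoop/ → jesebigiofoop.
Rule 5 (final a-epenthesis): the form ends in the consonant /p/, so [a] is inserted word-finally. /jesebigiofoop/ → jesebigiofoopa.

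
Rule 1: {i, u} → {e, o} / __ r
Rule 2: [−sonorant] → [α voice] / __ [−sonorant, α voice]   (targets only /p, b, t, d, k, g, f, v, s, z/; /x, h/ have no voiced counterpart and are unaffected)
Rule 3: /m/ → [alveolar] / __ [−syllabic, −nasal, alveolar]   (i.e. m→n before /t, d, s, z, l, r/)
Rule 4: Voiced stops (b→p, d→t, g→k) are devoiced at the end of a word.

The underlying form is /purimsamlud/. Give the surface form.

Rule 1 (pre-rhotic lowering): /u/ is a high vowel immediately before /r/, so it lowers to [o]. /purimsamlud/ → porimsamlud.
Rule 2 (regressive voicing assimilation): no segment meets the environment; /porimsamlud/ is unchanged.
Rule 3 (nasal place assimilation): /m/ precedes the alveolar consonant /s/, so it assimilates in place to [n]. /m/ precedes the alveolar consonant /l/, so it assimilates in place to [n]. /porimsamlud/ → porinsanlud.
Rule 4 (final devoicing): /d/ is a voiced stop in word-final position, so it devoices to [t]. /porinsanlud/ → porinsanlut.

porinsanlut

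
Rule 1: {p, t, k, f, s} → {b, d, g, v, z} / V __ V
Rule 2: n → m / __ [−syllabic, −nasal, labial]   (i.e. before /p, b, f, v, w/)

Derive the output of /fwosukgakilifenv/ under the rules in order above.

Rule 1 (intervocalic voicing): /s/ is a voiceless obstruent between vowels /o/ and /u/, so it voices to [z]. /k/ is a voiceless obstruent between vowels /a/ and /i/, so it voices to [g]. /f/ is a voiceless obstruent between vowels /i/ and /e/, so it voices to [v]. /fwosukgakilifenv/ → fwozukgagilivenv.
Rule 2 (nasal place assimilation): /n/ precedes the labial consonant /v/, so it assimilates in place to [m]. /fwozukgagilivenv/ → fwozukgagilivemv.

fwozukgagilivemv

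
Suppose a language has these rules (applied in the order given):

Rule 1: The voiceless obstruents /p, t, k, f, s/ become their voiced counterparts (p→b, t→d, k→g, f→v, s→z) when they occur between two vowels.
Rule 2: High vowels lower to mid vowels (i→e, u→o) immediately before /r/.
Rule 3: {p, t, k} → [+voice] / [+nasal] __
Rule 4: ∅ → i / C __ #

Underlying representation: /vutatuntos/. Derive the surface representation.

Rule 1 (intervocalic voicing): /t/ is a voiceless obstruent between vowels /u/ and /a/, so it voices to [d]. /t/ is a voiceless obstruent between vowels /a/ and /u/, so it voices to [d]. /vutatuntos/ → vudaduntos.
Rule 2 (pre-rhotic lowering): no segment meets the environment; /vudaduntos/ is unchanged.
Rule 3 (post-nasal voicing): /t/ is a voiceless stop immediately after the nasal /n/, so it voices to [d]. /vudaduntos/ → vudadundos.
Rule 4 (final i-epenthesis): the form ends in the consonant /s/, so [i] is inserted word-finally. /vudadundos/ → vudadundosi.

vudadundosi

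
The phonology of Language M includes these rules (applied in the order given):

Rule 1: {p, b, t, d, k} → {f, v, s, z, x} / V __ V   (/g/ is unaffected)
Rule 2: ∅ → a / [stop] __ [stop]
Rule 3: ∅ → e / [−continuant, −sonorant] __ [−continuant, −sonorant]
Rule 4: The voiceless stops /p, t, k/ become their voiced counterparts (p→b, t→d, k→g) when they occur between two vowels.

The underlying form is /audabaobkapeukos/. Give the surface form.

Rule 1 (intervocalic spirantization): /d/ is a stop between vowels /u/ and /a/, so it spirantizes to the fricative [z]. /b/ is a stop between vowels /a/ and /a/, so it spirantizes to the fricative [v]. /p/ is a stop between vowels /a/ and /e/, so it spirantizes to the fricative [f]. /k/ is a stop between vowels /u/ and /o/, so it spirantizes to the fricative [x]. /audabaobkapeukos/ → auzavaobkafeuxos.
Rule 2 (stop-cluster a-epenthesis): /b/ and /k/ form a stop–stop cluster, so [a] is inserted between them. /auzavaobkafeuxos/ → auzavaobakafeuxos.
Rule 3 (stop-cluster e-epenthesis): no segment meets the environment; /auzavaobakafeuxos/ is unchanged.
Rule 4 (intervocalic voicing): /k/ is a voiceless stop between vowels /a/ and /a/, so it voices to [g]. /auzavaobakafeuxos/ → auzavaobagafeuxos.

auzavaobagafeuxos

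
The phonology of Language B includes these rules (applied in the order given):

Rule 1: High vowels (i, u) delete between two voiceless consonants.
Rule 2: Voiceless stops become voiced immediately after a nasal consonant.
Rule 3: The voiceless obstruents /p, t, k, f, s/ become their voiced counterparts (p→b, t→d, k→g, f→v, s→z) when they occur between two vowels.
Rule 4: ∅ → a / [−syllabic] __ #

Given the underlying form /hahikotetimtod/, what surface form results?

Rule 1 (high vowel syncope): /i/ is a high vowel flanked by voiceless consonants /h/ and /k/, so it deletes. /hahikotetimtod/ → hahkotetimtod.
Rule 2 (post-nasal voicing): /t/ is a voiceless stop immediately after the nasal /m/, so it voices to [d]. /hahkotetimtod/ → hahkotetimdod.
Rule 3 (intervocalic voicing): /t/ is a voiceless obstruent between vowels /o/ and /e/, so it voices to [d]. /t/ is a voiceless obstruent between vowels /e/ and /i/, so it voices to [d]. /hahkotetimdod/ → hahkodedimdod.
Rule 4 (final a-epenthesis): the form ends in the consonant /d/, so [a] is inserted word-finally. /hahkodedimdod/ → hahkodedimdoda.

hahkodedimdoda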